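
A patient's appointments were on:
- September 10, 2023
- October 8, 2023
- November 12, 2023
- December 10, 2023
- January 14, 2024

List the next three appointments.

These are Sundays at 28- or 35-day spacing (28, 35, 28, 35).
The pattern: 2nd Sunday of the month.
2nd Sunday of February 2024: February 11, 2024.
March 2024 — 2nd Sunday is March 10, 2024.
2nd Sunday of April 2024: April 14, 2024.

February 11, 2024; March 10, 2024; April 14, 2024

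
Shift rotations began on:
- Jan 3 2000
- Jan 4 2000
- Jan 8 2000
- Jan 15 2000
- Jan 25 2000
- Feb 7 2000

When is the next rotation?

Feb 23 2000

Intervals are 1, 4, 7, 10, 13 days — an arithmetic progression with common difference 3.
Next gap: 16 days. Feb 7 2000 + 16 days = Feb 23 2000.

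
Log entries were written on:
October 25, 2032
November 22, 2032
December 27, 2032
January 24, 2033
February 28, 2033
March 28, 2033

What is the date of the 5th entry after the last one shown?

August 22, 2033

All dates are Mondays, 28, 35, 28, 35, 28 days apart.
Specifically, the 4th Monday of each month.
4th Monday of April 2033: April 25, 2033.
May 2033 — 4th Monday is May 23, 2033.
4th Monday of June 2033: June 27, 2033.
July 2033 — 4th Monday is July 25, 2033.
August 2033 — 4th Monday is August 22, 2033.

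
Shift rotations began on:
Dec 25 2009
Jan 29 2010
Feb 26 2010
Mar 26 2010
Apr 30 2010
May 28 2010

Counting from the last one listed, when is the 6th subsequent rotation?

These are Fridays with 35, 28, 28, 35, 28-day gaps.
Each is the final Friday of its month — Jan 29 2010 is past the 28th, so '4th Friday' doesn't fit.
Last Friday of June 2010: Jun 25 2010.
July 2010 ends with Friday Jul 30 2010.
Last Friday of August 2010: Aug 27 2010.
September 2010 ends with Friday Sep 24 2010.
October 2010 ends with Friday Oct 29 2010.
November 2010 ends with Friday Nov 26 2010.

Nov 26 2010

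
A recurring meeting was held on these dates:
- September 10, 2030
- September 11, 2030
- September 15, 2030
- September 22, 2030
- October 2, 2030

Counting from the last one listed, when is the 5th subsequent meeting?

Intervals are 1, 4, 7, 10 days — an arithmetic progression with common difference 3.
Next gap: 13 days. October 2, 2030 + 13 days = October 15, 2030.
Next gap: 16 days. October 15, 2030 + 16 days = October 31, 2030.
Next gap: 19 days. October 31, 2030 + 19 days = November 19, 2030.
Next gap: 22 days. November 19, 2030 + 22 days = December 11, 2030.
Next gap: 25 days. December 11, 2030 + 25 days = January 5, 2031.

January 5, 2031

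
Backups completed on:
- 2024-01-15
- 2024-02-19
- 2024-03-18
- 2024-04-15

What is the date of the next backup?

These are Mondays at 28- or 35-day spacing (35, 28, 28).
The pattern: 3rd Monday of the month.
3rd Monday of May 2024: 2024-05-20.

2024-05-20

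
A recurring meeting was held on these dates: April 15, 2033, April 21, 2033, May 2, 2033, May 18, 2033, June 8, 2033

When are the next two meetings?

Intervals are 6, 11, 16, 21 days — an arithmetic progression with common difference 5.
Next gap: 26 days. June 8, 2033 + 26 days = July 4, 2033.
Next gap: 31 days. July 4, 2033 + 31 days = August 4, 2033.

July 4, 2033; August 4, 2033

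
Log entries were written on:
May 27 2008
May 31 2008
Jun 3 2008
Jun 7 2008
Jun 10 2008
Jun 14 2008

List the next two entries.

The gap pattern 4, 3, 4, 3, 4 repeats every 2 events.
These are the Tuesdays and Saturdays of each week.
The following Tuesday is Jun 17 2008.
The following Saturday is Jun 21 2008.

Jun 17 2008, Jun 21 2008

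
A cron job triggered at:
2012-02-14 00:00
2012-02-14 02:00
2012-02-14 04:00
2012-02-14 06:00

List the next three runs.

2012-02-14 08:00, 2012-02-14 10:00, 2012-02-14 12:00

Spacing: 2, 2, 2 h — constant 2 h.
2012-02-14 06:00 + 2 h = 2012-02-14 08:00.
2012-02-14 08:00 + 2 h = 2012-02-14 10:00.
2012-02-14 10:00 + 2 h = 2012-02-14 12:00.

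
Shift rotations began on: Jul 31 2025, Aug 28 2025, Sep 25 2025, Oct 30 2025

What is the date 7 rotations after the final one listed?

These are Thursdays with 28, 28, 35-day gaps.
Each is the final Thursday of its month — Jul 31 2025 is past the 28th, so '4th Thursday' doesn't fit.
November 2025 ends with Thursday Nov 27 2025.
December 2025 ends with Thursday Dec 25 2025.
Last Thursday of January 2026: Jan 29 2026.
Last Thursday of February 2026: Feb 26 2026.
March 2026 ends with Thursday Mar 26 2026.
Last Thursday of April 2026: Apr 30 2026.
Last Thursday of May 2026: May 28 2026.

May 28 2026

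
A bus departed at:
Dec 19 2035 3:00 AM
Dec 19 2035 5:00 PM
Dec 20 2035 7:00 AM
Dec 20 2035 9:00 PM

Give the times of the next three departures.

Dec 21 2035 11:00 AM, Dec 22 2035 1:00 AM, Dec 22 2035 3:00 PM

The interval is a steady 14 hours (14, 14, 14).
Dec 20 2035 9:00 PM + 14 h = Dec 21 2035 11:00 AM.
Dec 21 2035 11:00 AM + 14 h = Dec 22 2035 1:00 AM.
Dec 22 2035 1:00 AM + 14 h = Dec 22 2035 3:00 PM.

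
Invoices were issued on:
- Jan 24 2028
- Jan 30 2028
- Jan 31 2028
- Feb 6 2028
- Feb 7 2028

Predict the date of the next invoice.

Feb 13 2028

Gaps: 6, 1, 6, 1 days — not constant, but cyclic with period 2.
The events fall on every Monday and Sunday.
Next Sunday: Feb 13 2028.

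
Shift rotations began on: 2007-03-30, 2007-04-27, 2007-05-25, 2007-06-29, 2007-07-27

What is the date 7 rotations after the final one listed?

These are Fridays with 28, 28, 35, 28-day gaps.
Each is the final Friday of its month — 2007-03-30 is past the 28th, so '4th Friday' doesn't fit.
Last Friday of August 2007: 2007-08-31.
September 2007 ends with Friday 2007-09-28.
Last Friday of October 2007: 2007-10-26.
November 2007 ends with Friday 2007-11-30.
December 2007 ends with Friday 2007-12-28.
Last Friday of January 2008: 2008-01-25.
Last Friday of February 2008: 2008-02-29.

2008-02-29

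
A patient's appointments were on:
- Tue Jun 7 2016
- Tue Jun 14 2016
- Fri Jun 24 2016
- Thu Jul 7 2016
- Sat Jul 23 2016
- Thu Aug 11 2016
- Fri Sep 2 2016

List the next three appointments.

Intervals are 7, 10, 13, 16, 19, 22 days — an arithmetic progression with common difference 3.
Next gap: 25 days. Fri Sep 2 2016 + 25 days = Tue Sep 27 2016.
Next gap: 28 days. Tue Sep 27 2016 + 28 days = Tue Oct 25 2016.
Next gap: 31 days. Tue Oct 25 2016 + 31 days = Fri Nov 25 2016.

Tue Sep 27 2016, Tue Oct 25 2016, Fri Nov 25 2016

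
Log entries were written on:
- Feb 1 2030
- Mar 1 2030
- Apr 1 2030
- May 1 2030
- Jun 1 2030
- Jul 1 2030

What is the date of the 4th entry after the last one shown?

Gaps: 28, 31, 30, 31, 30 days — not constant. Every event is on the 1st of the month.
Pattern: the 1st of each month.
August 2030: Aug 1 2030.
September 2030: Sep 1 2030.
Next: October 2030 → Oct 1 2030.
November 2030: Nov 1 2030.

Nov 1 2030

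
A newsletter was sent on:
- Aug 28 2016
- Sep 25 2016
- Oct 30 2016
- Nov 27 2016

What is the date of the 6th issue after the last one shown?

May 28 2017

Every date is a Sunday; gaps 28, 35, 28 days.
Each is the last Sunday of its month (at least one falls on the 29th or later, ruling out '4th Sunday').
December 2016 ends with Sunday Dec 25 2016.
January 2017 ends with Sunday Jan 29 2017.
Last Sunday of February 2017: Feb 26 2017.
Last Sunday of March 2017: Mar 26 2017.
April 2017 ends with Sunday Apr 30 2017.
Last Sunday of May 2017: May 28 2017.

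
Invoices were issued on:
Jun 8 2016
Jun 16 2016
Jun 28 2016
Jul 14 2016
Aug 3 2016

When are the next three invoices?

Aug 27 2016, Sep 24 2016, Oct 26 2016

Intervals are 8, 12, 16, 20 days — an arithmetic progression with common difference 4.
Next gap: 24 days. Aug 3 2016 + 24 days = Aug 27 2016.
Next gap: 28 days. Aug 27 2016 + 28 days = Sep 24 2016.
Next gap: 32 days. Sep 24 2016 + 32 days = Oct 26 2016.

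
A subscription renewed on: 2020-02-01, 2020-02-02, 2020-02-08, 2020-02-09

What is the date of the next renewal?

2020-02-15

Every event lands on a Saturday or Sunday (gaps cycle 1, 6, 1).
So the schedule is: every Saturday and Sunday.
Next Saturday: 2020-02-15.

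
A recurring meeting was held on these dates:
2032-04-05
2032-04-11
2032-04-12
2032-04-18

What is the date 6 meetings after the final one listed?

The gap pattern 6, 1, 6 repeats every 2 events.
These are the Mondays and Sundays of each week.
The following Monday is 2032-04-19.
Next Sunday: 2032-04-25.
Next Monday: 2032-04-26.
The following Sunday is 2032-05-02.
Next Monday: 2032-05-03.
The following Sunday is 2032-05-09.

2032-05-09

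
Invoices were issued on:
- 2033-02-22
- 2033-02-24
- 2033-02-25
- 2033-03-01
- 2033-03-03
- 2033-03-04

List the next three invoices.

Every event lands on a Tuesday or Thursday or Friday (gaps cycle 2, 1, 4, 2, 1).
So the schedule is: every Tuesday, Thursday and Friday.
Next Tuesday: 2033-03-08.
The following Thursday is 2033-03-10.
Next Friday: 2033-03-11.

2033-03-08, 2033-03-10, 2033-03-11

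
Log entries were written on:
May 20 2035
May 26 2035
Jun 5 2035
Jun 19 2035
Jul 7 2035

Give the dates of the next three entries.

Intervals are 6, 10, 14, 18 days — an arithmetic progression with common difference 4.
Next gap: 22 days. Jul 7 2035 + 22 days = Jul 29 2035.
Next gap: 26 days. Jul 29 2035 + 26 days = Aug 24 2035.
Next gap: 30 days. Aug 24 2035 + 30 days = Sep 23 2035.

Jul 29 2035, Aug 24 2035, Sep 23 2035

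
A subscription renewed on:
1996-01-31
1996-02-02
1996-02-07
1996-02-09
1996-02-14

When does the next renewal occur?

1996-02-16

Gaps: 2, 5, 2, 5 days — not constant, but cyclic with period 2.
The events fall on every Wednesday and Friday.
The following Friday is 1996-02-16.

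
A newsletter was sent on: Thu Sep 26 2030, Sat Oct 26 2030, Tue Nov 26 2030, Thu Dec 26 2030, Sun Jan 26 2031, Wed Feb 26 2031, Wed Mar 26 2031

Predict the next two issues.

Sat Apr 26 2031, Mon May 26 2031

Each date is the 26th; the gaps (30, 31, 30, 31, 31, 28) track the month lengths.
The rule is the 26th of each month.
Next: April 2031 → Sat Apr 26 2031.
May 2031: Mon May 26 2031.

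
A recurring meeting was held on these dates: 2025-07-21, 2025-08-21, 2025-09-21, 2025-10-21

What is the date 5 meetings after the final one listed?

Each date is the 21st; the gaps (31, 31, 30) track the month lengths.
The rule is the 21st of each month.
Next: November 2025 → 2025-11-21.
December 2025: 2025-12-21.
January 2026: 2026-01-21.
Next: February 2026 → 2026-02-21.
Next: March 2026 → 2026-03-21.

2026-03-21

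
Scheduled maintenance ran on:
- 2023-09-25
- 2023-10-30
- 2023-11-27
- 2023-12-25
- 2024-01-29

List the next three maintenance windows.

2024-02-26, 2024-03-25, 2024-04-29

These are Mondays with 35, 28, 28, 35-day gaps.
Each is the final Monday of its month — 2023-10-30 is past the 28th, so '4th Monday' doesn't fit.
February 2024 ends with Monday 2024-02-26.
March 2024 ends with Monday 2024-03-25.
Last Monday of April 2024: 2024-04-29.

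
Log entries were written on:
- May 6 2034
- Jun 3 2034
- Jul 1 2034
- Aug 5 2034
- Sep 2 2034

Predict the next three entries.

Gaps: 28, 28, 35, 28 days — a mix of 28 and 35. Every date is a Saturday.
Each is the 1st Saturday of its month.
October 2034 — 1st Saturday is Oct 7 2034.
November 2034 — 1st Saturday is Nov 4 2034.
December 2034 — 1st Saturday is Dec 2 2034.

Oct 7 2034, Nov 4 2034, Dec 2 2034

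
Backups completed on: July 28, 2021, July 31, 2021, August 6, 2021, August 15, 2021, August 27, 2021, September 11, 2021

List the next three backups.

Intervals are 3, 6, 9, 12, 15 days — an arithmetic progression with common difference 3.
Next gap: 18 days. September 11, 2021 + 18 days = September 29, 2021.
Next gap: 21 days. September 29, 2021 + 21 days = October 20, 2021.
Next gap: 24 days. October 20, 2021 + 24 days = November 13, 2021.

September 29, 2021; October 20, 2021; November 13, 2021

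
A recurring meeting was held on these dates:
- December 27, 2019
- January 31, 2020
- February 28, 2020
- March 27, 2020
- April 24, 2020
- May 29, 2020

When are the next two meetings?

June 26, 2020; July 31, 2020

All Fridays; the gaps (35, 28, 28, 28, 35) vary with month length.
This is the last Friday of each month.
June 2020 ends with Friday June 26, 2020.
Last Friday of July 2020: July 31, 2020.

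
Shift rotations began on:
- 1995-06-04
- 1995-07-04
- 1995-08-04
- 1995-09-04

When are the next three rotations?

Each date is the 4th; the gaps (30, 31, 31) track the month lengths.
The rule is the 4th of each month.
October 1995: 1995-10-04.
Next: November 1995 → 1995-11-04.
Next: December 1995 → 1995-12-04.

1995-10-04, 1995-11-04, 1995-12-04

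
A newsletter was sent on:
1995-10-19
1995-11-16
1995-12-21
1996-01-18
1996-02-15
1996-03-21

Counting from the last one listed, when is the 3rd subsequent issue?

1996-06-20

Gaps: 28, 35, 28, 28, 35 days — a mix of 28 and 35. Every date is a Thursday.
Each is the 3rd Thursday of its month.
3rd Thursday of April 1996: 1996-04-18.
May 1996 — 3rd Thursday is 1996-05-16.
June 1996 — 3rd Thursday is 1996-06-20.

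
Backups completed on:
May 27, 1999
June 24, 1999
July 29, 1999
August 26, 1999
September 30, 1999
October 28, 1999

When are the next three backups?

November 25, 1999; December 30, 1999; January 27, 2000

All Thursdays; the gaps (28, 35, 28, 35, 28) vary with month length.
This is the last Thursday of each month.
Last Thursday of November 1999: November 25, 1999.
December 1999 ends with Thursday December 30, 1999.
January 2000 ends with Thursday January 27, 2000.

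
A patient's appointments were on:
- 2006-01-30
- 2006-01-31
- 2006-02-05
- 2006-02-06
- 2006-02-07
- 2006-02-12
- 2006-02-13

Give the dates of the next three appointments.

2006-02-14, 2006-02-19, 2006-02-20

Every event lands on a Monday or Tuesday or Sunday (gaps cycle 1, 5, 1, 1, 5, 1).
So the schedule is: every Monday, Tuesday and Sunday.
Next Tuesday: 2006-02-14.
The following Sunday is 2006-02-19.
Next Monday: 2006-02-20.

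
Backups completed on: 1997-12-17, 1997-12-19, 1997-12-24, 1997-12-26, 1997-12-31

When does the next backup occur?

Gaps: 2, 5, 2, 5 days — not constant, but cyclic with period 2.
The events fall on every Wednesday and Friday.
Next Friday: 1998-01-02.

1998-01-02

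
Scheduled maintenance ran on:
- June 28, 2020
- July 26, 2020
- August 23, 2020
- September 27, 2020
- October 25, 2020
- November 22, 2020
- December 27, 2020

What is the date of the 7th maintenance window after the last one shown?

July 25, 2021

These are Sundays at 28- or 35-day spacing (28, 28, 35, 28, 28, 35).
The pattern: 4th Sunday of the month.
4th Sunday of January 2021: January 24, 2021.
February 2021 — 4th Sunday is February 28, 2021.
4th Sunday of March 2021: March 28, 2021.
4th Sunday of April 2021: April 25, 2021.
May 2021 — 4th Sunday is May 23, 2021.
June 2021 — 4th Sunday is June 27, 2021.
July 2021 — 4th Sunday is July 25, 2021.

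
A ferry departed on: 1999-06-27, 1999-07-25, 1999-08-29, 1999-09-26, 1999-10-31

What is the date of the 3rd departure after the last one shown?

2000-01-30

These are Sundays with 28, 35, 28, 35-day gaps.
Each is the final Sunday of its month — 1999-08-29 is past the 28th, so '4th Sunday' doesn't fit.
November 1999 ends with Sunday 1999-11-28.
December 1999 ends with Sunday 1999-12-26.
January 2000 ends with Sunday 2000-01-30.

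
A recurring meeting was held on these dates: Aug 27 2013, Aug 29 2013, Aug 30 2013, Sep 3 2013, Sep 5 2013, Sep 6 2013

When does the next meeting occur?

Gaps: 2, 1, 4, 2, 1 days — not constant, but cyclic with period 3.
The events fall on every Tuesday, Thursday and Friday.
The following Tuesday is Sep 10 2013.

Sep 10 2013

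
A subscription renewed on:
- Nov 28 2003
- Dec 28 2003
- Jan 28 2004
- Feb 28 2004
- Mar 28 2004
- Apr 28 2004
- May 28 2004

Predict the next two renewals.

Gaps: 30, 31, 31, 29, 31, 30 days — not constant. Every event is on the 28th of the month.
Pattern: the 28th of each month.
Next: June 2004 → Jun 28 2004.
Next: July 2004 → Jul 28 2004.

Jun 28 2004, Jul 28 2004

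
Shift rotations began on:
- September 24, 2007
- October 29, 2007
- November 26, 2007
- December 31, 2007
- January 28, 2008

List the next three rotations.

Every date is a Monday; gaps 35, 28, 35, 28 days.
Each is the last Monday of its month (at least one falls on the 29th or later, ruling out '4th Monday').
February 2008 ends with Monday February 25, 2008.
March 2008 ends with Monday March 31, 2008.
Last Monday of April 2008: April 28, 2008.

February 25, 2008; March 31, 2008; April 28, 2008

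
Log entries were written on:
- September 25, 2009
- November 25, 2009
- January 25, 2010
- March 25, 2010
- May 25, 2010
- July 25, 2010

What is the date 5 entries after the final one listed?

Gaps: 61, 61, 59, 61, 61 days — not constant. Every event is on the 25th of the month.
Pattern: the 25th of every 2 months.
September 2010: September 25, 2010.
Next: November 2010 → November 25, 2010.
Next: January 2011 → January 25, 2011.
March 2011: March 25, 2011.
May 2011: May 25, 2011.

May 25, 2011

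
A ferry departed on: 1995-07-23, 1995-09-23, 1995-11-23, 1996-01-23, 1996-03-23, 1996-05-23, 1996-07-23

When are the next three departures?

Gaps: 62, 61, 61, 60, 61, 61 days — not constant. Every event is on the 23rd of the month.
Pattern: the 23rd of every 2 months.
September 1996: 1996-09-23.
Next: November 1996 → 1996-11-23.
January 1997: 1997-01-23.

1996-09-23, 1996-11-23, 1997-01-23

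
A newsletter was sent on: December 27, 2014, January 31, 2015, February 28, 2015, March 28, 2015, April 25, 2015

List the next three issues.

Every date is a Saturday; gaps 35, 28, 28, 28 days.
Each is the last Saturday of its month (at least one falls on the 29th or later, ruling out '4th Saturday').
May 2015 ends with Saturday May 30, 2015.
June 2015 ends with Saturday June 27, 2015.
July 2015 ends with Saturday July 25, 2015.

May 30, 2015; June 27, 2015; July 25, 2015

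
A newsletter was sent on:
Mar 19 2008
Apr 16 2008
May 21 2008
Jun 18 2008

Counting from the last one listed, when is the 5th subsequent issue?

These are Wednesdays at 28- or 35-day spacing (28, 35, 28).
The pattern: 3rd Wednesday of the month.
July 2008 — 3rd Wednesday is Jul 16 2008.
3rd Wednesday of August 2008: Aug 20 2008.
3rd Wednesday of September 2008: Sep 17 2008.
3rd Wednesday of October 2008: Oct 15 2008.
November 2008 — 3rd Wednesday is Nov 19 2008.

Nov 19 2008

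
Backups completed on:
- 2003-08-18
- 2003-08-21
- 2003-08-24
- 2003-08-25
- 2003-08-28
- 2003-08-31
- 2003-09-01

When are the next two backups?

The gap pattern 3, 3, 1, 3, 3, 1 repeats every 3 events.
These are the Mondays, Thursdays and Sundays of each week.
Next Thursday: 2003-09-04.
Next Sunday: 2003-09-07.

2003-09-04, 2003-09-07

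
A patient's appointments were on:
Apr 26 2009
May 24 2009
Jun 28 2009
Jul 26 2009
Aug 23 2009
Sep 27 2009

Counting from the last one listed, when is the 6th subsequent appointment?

Mar 28 2010

Gaps: 28, 35, 28, 28, 35 days — a mix of 28 and 35. Every date is a Sunday.
Each is the 4th Sunday of its month.
October 2009 — 4th Sunday is Oct 25 2009.
November 2009 — 4th Sunday is Nov 22 2009.
4th Sunday of December 2009: Dec 27 2009.
January 2010 — 4th Sunday is Jan 24 2010.
February 2010 — 4th Sunday is Feb 28 2010.
March 2010 — 4th Sunday is Mar 28 2010.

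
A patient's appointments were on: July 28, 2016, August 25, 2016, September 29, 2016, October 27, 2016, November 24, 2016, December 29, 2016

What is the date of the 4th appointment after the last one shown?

These are Thursdays with 28, 35, 28, 28, 35-day gaps.
Each is the final Thursday of its month — September 29, 2016 is past the 28th, so '4th Thursday' doesn't fit.
January 2017 ends with Thursday January 26, 2017.
February 2017 ends with Thursday February 23, 2017.
Last Thursday of March 2017: March 30, 2017.
April 2017 ends with Thursday April 27, 2017.

April 27, 2017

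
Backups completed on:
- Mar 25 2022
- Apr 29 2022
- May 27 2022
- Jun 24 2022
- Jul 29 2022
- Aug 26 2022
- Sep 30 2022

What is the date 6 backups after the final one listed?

Mar 31 2023

Every date is a Friday; gaps 35, 28, 28, 35, 28, 35 days.
Each is the last Friday of its month (at least one falls on the 29th or later, ruling out '4th Friday').
Last Friday of October 2022: Oct 28 2022.
Last Friday of November 2022: Nov 25 2022.
Last Friday of December 2022: Dec 30 2022.
Last Friday of January 2023: Jan 27 2023.
Last Friday of February 2023: Feb 24 2023.
Last Friday of March 2023: Mar 31 2023.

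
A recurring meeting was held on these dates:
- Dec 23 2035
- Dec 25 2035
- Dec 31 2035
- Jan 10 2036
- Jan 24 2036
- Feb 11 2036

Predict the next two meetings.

Mar 4 2036, Mar 30 2036

Intervals are 2, 6, 10, 14, 18 days — an arithmetic progression with common difference 4.
Next gap: 22 days. Feb 11 2036 + 22 days = Mar 4 2036.
Next gap: 26 days. Mar 4 2036 + 26 days = Mar 30 2036.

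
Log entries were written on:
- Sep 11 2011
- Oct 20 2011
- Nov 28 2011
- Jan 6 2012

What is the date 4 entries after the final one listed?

Gaps between consecutive events: 39, 39, 39 days — a constant 39-day interval.
Jan 6 2012 + 39 days = Feb 14 2012.
Feb 14 2012 + 39 days = Mar 24 2012.
Mar 24 2012 + 39 days = May 2 2012.
May 2 2012 + 39 days = Jun 10 2012.

Jun 10 2012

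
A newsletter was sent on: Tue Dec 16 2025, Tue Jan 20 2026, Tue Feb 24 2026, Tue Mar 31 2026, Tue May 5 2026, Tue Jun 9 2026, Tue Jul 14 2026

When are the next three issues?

Tue Aug 18 2026, Tue Sep 22 2026, Tue Oct 27 2026

Every event comes 35 days after the last (35, 35, 35, 35, 35, 35).
Tue Jul 14 2026 + 35 days = Tue Aug 18 2026.
Tue Aug 18 2026 + 35 days = Tue Sep 22 2026.
Tue Sep 22 2026 + 35 days = Tue Oct 27 2026.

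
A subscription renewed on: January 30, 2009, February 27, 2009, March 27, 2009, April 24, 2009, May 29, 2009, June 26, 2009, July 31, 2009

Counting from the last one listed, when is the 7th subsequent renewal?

February 26, 2010

Every date is a Friday; gaps 28, 28, 28, 35, 28, 35 days.
Each is the last Friday of its month (at least one falls on the 29th or later, ruling out '4th Friday').
August 2009 ends with Friday August 28, 2009.
September 2009 ends with Friday September 25, 2009.
October 2009 ends with Friday October 30, 2009.
November 2009 ends with Friday November 27, 2009.
Last Friday of December 2009: December 25, 2009.
Last Friday of January 2010: January 29, 2010.
Last Friday of February 2010: February 26, 2010.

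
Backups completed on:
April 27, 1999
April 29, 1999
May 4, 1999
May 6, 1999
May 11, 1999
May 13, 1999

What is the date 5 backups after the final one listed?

The gap pattern 2, 5, 2, 5, 2 repeats every 2 events.
These are the Tuesdays and Thursdays of each week.
The following Tuesday is May 18, 1999.
Next Thursday: May 20, 1999.
The following Tuesday is May 25, 1999.
Next Thursday: May 27, 1999.
The following Tuesday is June 1, 1999.

June 1, 1999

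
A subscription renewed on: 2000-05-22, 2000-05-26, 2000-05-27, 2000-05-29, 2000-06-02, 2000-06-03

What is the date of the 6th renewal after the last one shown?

2000-06-17

The gap pattern 4, 1, 2, 4, 1 repeats every 3 events.
These are the Mondays, Fridays and Saturdays of each week.
Next Monday: 2000-06-05.
Next Friday: 2000-06-09.
The following Saturday is 2000-06-10.
The following Monday is 2000-06-12.
The following Friday is 2000-06-16.
Next Saturday: 2000-06-17.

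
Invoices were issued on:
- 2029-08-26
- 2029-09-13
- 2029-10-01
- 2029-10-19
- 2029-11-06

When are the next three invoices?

2029-11-24, 2029-12-12, 2029-12-30

Gaps between consecutive events: 18, 18, 18, 18 days — a constant 18-day interval.
2029-11-06 + 18 days = 2029-11-24.
2029-11-24 + 18 days = 2029-12-12.
2029-12-12 + 18 days = 2029-12-30.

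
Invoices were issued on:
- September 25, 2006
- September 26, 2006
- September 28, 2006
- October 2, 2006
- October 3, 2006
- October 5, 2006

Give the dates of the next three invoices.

October 9, 2006; October 10, 2006; October 12, 2006

Gaps: 1, 2, 4, 1, 2 days — not constant, but cyclic with period 3.
The events fall on every Monday, Tuesday and Thursday.
The following Monday is October 9, 2006.
The following Tuesday is October 10, 2006.
Next Thursday: October 12, 2006.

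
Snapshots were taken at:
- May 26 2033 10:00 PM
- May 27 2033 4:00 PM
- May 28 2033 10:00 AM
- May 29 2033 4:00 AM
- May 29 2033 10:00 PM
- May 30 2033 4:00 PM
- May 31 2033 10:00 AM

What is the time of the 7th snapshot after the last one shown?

Jun 5 2033 4:00 PM

The interval is a steady 18 hours (18, 18, 18, 18, 18, 18).
May 31 2033 10:00 AM + 18 h = Jun 1 2033 4:00 AM.
Jun 1 2033 4:00 AM + 18 h = Jun 1 2033 10:00 PM.
Jun 1 2033 10:00 PM + 18 h = Jun 2 2033 4:00 PM.
Jun 2 2033 4:00 PM + 18 h = Jun 3 2033 10:00 AM.
Jun 3 2033 10:00 AM + 18 h = Jun 4 2033 4:00 AM.
Jun 4 2033 4:00 AM + 18 h = Jun 4 2033 10:00 PM.
Jun 4 2033 10:00 PM + 18 h = Jun 5 2033 4:00 PM.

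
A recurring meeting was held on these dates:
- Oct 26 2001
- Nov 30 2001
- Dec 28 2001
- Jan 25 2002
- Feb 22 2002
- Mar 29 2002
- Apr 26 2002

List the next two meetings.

May 31 2002, Jun 28 2002

All Fridays; the gaps (35, 28, 28, 28, 35, 28) vary with month length.
This is the last Friday of each month.
May 2002 ends with Friday May 31 2002.
June 2002 ends with Friday Jun 28 2002.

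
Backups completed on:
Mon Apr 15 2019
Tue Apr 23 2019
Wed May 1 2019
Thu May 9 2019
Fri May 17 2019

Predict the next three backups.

Every event comes 8 days after the last (8, 8, 8, 8).
Fri May 17 2019 + 8 days = Sat May 25 2019.
Sat May 25 2019 + 8 days = Sun Jun 2 2019.
Sun Jun 2 2019 + 8 days = Mon Jun 10 2019.

Sat May 25 2019, Sun Jun 2 2019, Mon Jun 10 2019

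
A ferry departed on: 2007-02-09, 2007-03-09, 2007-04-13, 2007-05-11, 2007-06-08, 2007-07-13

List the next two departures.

2007-08-10, 2007-09-14

All dates are Fridays, 28, 35, 28, 28, 35 days apart.
Specifically, the 2nd Friday of each month.
August 2007 — 2nd Friday is 2007-08-10.
September 2007 — 2nd Friday is 2007-09-14.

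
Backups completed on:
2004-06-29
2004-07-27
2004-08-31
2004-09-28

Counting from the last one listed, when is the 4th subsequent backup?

2005-01-25

Every date is a Tuesday; gaps 28, 35, 28 days.
Each is the last Tuesday of its month (at least one falls on the 29th or later, ruling out '4th Tuesday').
Last Tuesday of October 2004: 2004-10-26.
November 2004 ends with Tuesday 2004-11-30.
December 2004 ends with Tuesday 2004-12-28.
January 2005 ends with Tuesday 2005-01-25.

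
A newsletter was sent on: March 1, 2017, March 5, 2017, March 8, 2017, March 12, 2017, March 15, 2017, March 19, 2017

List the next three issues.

The gap pattern 4, 3, 4, 3, 4 repeats every 2 events.
These are the Wednesdays and Sundays of each week.
Next Wednesday: March 22, 2017.
Next Sunday: March 26, 2017.
Next Wednesday: March 29, 2017.

March 22, 2017; March 26, 2017; March 29, 2017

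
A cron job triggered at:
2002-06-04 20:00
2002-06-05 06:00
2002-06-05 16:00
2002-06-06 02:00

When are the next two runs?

2002-06-06 12:00, 2002-06-06 22:00

The interval is a steady 10 hours (10, 10, 10).
2002-06-06 02:00 + 10 h = 2002-06-06 12:00.
2002-06-06 12:00 + 10 h = 2002-06-06 22:00.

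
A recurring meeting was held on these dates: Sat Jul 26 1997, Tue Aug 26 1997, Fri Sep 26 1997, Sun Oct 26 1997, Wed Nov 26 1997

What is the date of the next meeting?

Gaps: 31, 31, 30, 31 days — not constant. Every event is on the 26th of the month.
Pattern: the 26th of each month.
Next: December 1997 → Fri Dec 26 1997.

Fri Dec 26 1997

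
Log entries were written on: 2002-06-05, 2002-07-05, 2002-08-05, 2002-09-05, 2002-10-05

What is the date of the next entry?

2002-11-05

Gaps: 30, 31, 31, 30 days — not constant. Every event is on the 5th of the month.
Pattern: the 5th of each month.
November 2002: 2002-11-05.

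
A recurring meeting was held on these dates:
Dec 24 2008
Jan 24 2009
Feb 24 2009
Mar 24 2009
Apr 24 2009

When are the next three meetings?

May 24 2009, Jun 24 2009, Jul 24 2009

The day-of-month is always 24 (31, 31, 28, 31 days between events).
So this recurs on the 24th of each month.
Next: May 2009 → May 24 2009.
June 2009: Jun 24 2009.
July 2009: Jul 24 2009.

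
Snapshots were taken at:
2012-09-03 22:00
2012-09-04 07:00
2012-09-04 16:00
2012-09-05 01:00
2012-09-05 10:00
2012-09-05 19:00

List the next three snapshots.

2012-09-06 04:00, 2012-09-06 13:00, 2012-09-06 22:00

Spacing: 9, 9, 9, 9, 9 h — constant 9 h.
2012-09-05 19:00 + 9 h = 2012-09-06 04:00.
2012-09-06 04:00 + 9 h = 2012-09-06 13:00.
2012-09-06 13:00 + 9 h = 2012-09-06 22:00.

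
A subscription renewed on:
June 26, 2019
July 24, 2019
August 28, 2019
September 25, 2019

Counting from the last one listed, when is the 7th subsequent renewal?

Gaps: 28, 35, 28 days — a mix of 28 and 35. Every date is a Wednesday.
Each is the 4th Wednesday of its month.
4th Wednesday of October 2019: October 23, 2019.
November 2019 — 4th Wednesday is November 27, 2019.
December 2019 — 4th Wednesday is December 25, 2019.
January 2020 — 4th Wednesday is January 22, 2020.
4th Wednesday of February 2020: February 26, 2020.
March 2020 — 4th Wednesday is March 25, 2020.
April 2020 — 4th Wednesday is April 22, 2020.

April 22, 2020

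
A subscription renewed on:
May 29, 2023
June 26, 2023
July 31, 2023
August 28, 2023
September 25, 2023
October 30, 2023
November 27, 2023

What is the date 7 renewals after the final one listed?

These are Mondays with 28, 35, 28, 28, 35, 28-day gaps.
Each is the final Monday of its month — May 29, 2023 is past the 28th, so '4th Monday' doesn't fit.
December 2023 ends with Monday December 25, 2023.
January 2024 ends with Monday January 29, 2024.
February 2024 ends with Monday February 26, 2024.
Last Monday of March 2024: March 25, 2024.
Last Monday of April 2024: April 29, 2024.
May 2024 ends with Monday May 27, 2024.
June 2024 ends with Monday June 24, 2024.

June 24, 2024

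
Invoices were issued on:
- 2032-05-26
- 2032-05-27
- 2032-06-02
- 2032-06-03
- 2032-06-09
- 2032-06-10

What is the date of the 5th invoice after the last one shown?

2032-06-30

The gap pattern 1, 6, 1, 6, 1 repeats every 2 events.
These are the Wednesdays and Thursdays of each week.
The following Wednesday is 2032-06-16.
The following Thursday is 2032-06-17.
Next Wednesday: 2032-06-23.
The following Thursday is 2032-06-24.
Next Wednesday: 2032-06-30.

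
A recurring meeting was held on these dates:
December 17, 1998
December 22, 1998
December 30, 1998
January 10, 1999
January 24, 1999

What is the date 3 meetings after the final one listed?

Gaps: 5, 8, 11, 14 days — each gap is 3 larger than the previous one.
Next gap: 17 days. January 24, 1999 + 17 days = February 10, 1999.
Next gap: 20 days. February 10, 1999 + 20 days = March 2, 1999.
Next gap: 23 days. March 2, 1999 + 23 days = March 25, 1999.

March 25, 1999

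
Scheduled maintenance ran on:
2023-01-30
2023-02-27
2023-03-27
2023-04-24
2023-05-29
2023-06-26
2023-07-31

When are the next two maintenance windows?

2023-08-28, 2023-09-25

Every date is a Monday; gaps 28, 28, 28, 35, 28, 35 days.
Each is the last Monday of its month (at least one falls on the 29th or later, ruling out '4th Monday').
August 2023 ends with Monday 2023-08-28.
September 2023 ends with Monday 2023-09-25.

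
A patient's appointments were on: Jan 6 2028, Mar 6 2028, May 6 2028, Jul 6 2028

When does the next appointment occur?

Gaps: 60, 61, 61 days — not constant. Every event is on the 6th of the month.
Pattern: the 6th of every 2 months.
Next: September 2028 → Sep 6 2028.

Sep 6 2028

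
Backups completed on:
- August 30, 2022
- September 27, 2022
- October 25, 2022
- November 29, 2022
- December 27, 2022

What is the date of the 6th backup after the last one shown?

These are Tuesdays with 28, 28, 35, 28-day gaps.
Each is the final Tuesday of its month — August 30, 2022 is past the 28th, so '4th Tuesday' doesn't fit.
Last Tuesday of January 2023: January 31, 2023.
Last Tuesday of February 2023: February 28, 2023.
Last Tuesday of March 2023: March 28, 2023.
April 2023 ends with Tuesday April 25, 2023.
Last Tuesday of May 2023: May 30, 2023.
Last Tuesday of June 2023: June 27, 2023.

June 27, 2023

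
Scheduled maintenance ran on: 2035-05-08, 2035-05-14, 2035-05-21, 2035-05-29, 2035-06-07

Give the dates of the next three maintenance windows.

Gaps: 6, 7, 8, 9 days — each gap is 1 larger than the previous one.
Next gap: 10 days. 2035-06-07 + 10 days = 2035-06-17.
Next gap: 11 days. 2035-06-17 + 11 days = 2035-06-28.
Next gap: 12 days. 2035-06-28 + 12 days = 2035-07-10.

2035-06-17, 2035-06-28, 2035-07-10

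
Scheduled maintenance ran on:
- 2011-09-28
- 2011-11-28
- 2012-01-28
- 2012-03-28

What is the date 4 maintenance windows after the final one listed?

The day-of-month is always 28 (61, 61, 60 days between events).
So this recurs on the 28th of every 2 months.
May 2012: 2012-05-28.
July 2012: 2012-07-28.
September 2012: 2012-09-28.
Next: November 2012 → 2012-11-28.

2012-11-28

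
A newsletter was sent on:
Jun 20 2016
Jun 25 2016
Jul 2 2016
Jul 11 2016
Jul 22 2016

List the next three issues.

Aug 4 2016, Aug 19 2016, Sep 5 2016

Intervals are 5, 7, 9, 11 days — an arithmetic progression with common difference 2.
Next gap: 13 days. Jul 22 2016 + 13 days = Aug 4 2016.
Next gap: 15 days. Aug 4 2016 + 15 days = Aug 19 2016.
Next gap: 17 days. Aug 19 2016 + 17 days = Sep 5 2016.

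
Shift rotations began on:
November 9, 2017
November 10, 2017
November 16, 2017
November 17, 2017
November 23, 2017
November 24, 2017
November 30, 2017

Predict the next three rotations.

December 1, 2017; December 7, 2017; December 8, 2017

Gaps: 1, 6, 1, 6, 1, 6 days — not constant, but cyclic with period 2.
The events fall on every Thursday and Friday.
The following Friday is December 1, 2017.
The following Thursday is December 7, 2017.
The following Friday is December 8, 2017.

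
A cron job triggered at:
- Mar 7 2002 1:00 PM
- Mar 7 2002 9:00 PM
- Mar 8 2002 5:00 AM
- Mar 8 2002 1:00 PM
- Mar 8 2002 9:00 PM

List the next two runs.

Spacing: 8, 8, 8, 8 h — constant 8 h.
Mar 8 2002 9:00 PM + 8 h = Mar 9 2002 5:00 AM.
Mar 9 2002 5:00 AM + 8 h = Mar 9 2002 1:00 PM.

Mar 9 2002 5:00 AM, Mar 9 2002 1:00 PM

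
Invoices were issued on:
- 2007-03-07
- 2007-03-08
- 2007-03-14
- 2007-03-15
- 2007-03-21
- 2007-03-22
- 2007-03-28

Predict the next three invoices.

The gap pattern 1, 6, 1, 6, 1, 6 repeats every 2 events.
These are the Wednesdays and Thursdays of each week.
The following Thursday is 2007-03-29.
The following Wednesday is 2007-04-04.
The following Thursday is 2007-04-05.

2007-03-29, 2007-04-04, 2007-04-05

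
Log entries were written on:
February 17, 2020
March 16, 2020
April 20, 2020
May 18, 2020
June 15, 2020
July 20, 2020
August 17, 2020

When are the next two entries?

These are Mondays at 28- or 35-day spacing (28, 35, 28, 28, 35, 28).
The pattern: 3rd Monday of the month.
September 2020 — 3rd Monday is September 21, 2020.
3rd Monday of October 2020: October 19, 2020.

September 21, 2020; October 19, 2020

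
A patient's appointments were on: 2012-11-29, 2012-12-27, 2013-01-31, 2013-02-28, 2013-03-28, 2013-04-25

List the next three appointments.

Every date is a Thursday; gaps 28, 35, 28, 28, 28 days.
Each is the last Thursday of its month (at least one falls on the 29th or later, ruling out '4th Thursday').
Last Thursday of May 2013: 2013-05-30.
Last Thursday of June 2013: 2013-06-27.
July 2013 ends with Thursday 2013-07-25.

2013-05-30, 2013-06-27, 2013-07-25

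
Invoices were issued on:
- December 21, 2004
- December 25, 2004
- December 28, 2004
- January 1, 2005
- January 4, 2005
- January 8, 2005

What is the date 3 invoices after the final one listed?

January 18, 2005

Every event lands on a Tuesday or Saturday (gaps cycle 4, 3, 4, 3, 4).
So the schedule is: every Tuesday and Saturday.
Next Tuesday: January 11, 2005.
The following Saturday is January 15, 2005.
The following Tuesday is January 18, 2005.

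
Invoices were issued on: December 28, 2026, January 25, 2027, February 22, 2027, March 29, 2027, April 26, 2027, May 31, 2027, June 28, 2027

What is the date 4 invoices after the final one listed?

Every date is a Monday; gaps 28, 28, 35, 28, 35, 28 days.
Each is the last Monday of its month (at least one falls on the 29th or later, ruling out '4th Monday').
July 2027 ends with Monday July 26, 2027.
August 2027 ends with Monday August 30, 2027.
September 2027 ends with Monday September 27, 2027.
October 2027 ends with Monday October 25, 2027.

October 25, 2027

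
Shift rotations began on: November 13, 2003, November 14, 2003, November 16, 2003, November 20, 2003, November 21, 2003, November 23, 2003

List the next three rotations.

Gaps: 1, 2, 4, 1, 2 days — not constant, but cyclic with period 3.
The events fall on every Thursday, Friday and Sunday.
The following Thursday is November 27, 2003.
Next Friday: November 28, 2003.
Next Sunday: November 30, 2003.

November 27, 2003; November 28, 2003; November 30, 2003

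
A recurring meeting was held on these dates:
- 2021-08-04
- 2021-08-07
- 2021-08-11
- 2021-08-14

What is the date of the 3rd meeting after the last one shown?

2021-08-25

Gaps: 3, 4, 3 days — not constant, but cyclic with period 2.
The events fall on every Wednesday and Saturday.
The following Wednesday is 2021-08-18.
The following Saturday is 2021-08-21.
Next Wednesday: 2021-08-25.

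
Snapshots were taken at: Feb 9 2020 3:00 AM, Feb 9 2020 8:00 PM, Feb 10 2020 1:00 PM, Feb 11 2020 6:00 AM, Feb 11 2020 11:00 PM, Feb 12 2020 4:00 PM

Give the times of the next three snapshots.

Feb 13 2020 9:00 AM, Feb 14 2020 2:00 AM, Feb 14 2020 7:00 PM

The interval is a steady 17 hours (17, 17, 17, 17, 17).
Feb 12 2020 4:00 PM + 17 h = Feb 13 2020 9:00 AM.
Feb 13 2020 9:00 AM + 17 h = Feb 14 2020 2:00 AM.
Feb 14 2020 2:00 AM + 17 h = Feb 14 2020 7:00 PM.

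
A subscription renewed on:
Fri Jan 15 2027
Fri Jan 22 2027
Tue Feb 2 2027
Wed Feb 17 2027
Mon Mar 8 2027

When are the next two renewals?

Wed Mar 31 2027, Tue Apr 27 2027

Intervals are 7, 11, 15, 19 days — an arithmetic progression with common difference 4.
Next gap: 23 days. Mon Mar 8 2027 + 23 days = Wed Mar 31 2027.
Next gap: 27 days. Wed Mar 31 2027 + 27 days = Tue Apr 27 2027.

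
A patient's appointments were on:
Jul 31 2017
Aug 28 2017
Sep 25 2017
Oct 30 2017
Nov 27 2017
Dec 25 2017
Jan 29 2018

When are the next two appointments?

Feb 26 2018, Mar 26 2018

All Mondays; the gaps (28, 28, 35, 28, 28, 35) vary with month length.
This is the last Monday of each month.
Last Monday of February 2018: Feb 26 2018.
March 2018 ends with Monday Mar 26 2018.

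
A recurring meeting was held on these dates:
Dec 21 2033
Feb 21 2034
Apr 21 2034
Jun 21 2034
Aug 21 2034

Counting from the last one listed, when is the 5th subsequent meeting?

Gaps: 62, 59, 61, 61 days — not constant. Every event is on the 21st of the month.
Pattern: the 21st of every 2 months.
Next: October 2034 → Oct 21 2034.
December 2034: Dec 21 2034.
February 2035: Feb 21 2035.
April 2035: Apr 21 2035.
Next: June 2035 → Jun 21 2035.

Jun 21 2035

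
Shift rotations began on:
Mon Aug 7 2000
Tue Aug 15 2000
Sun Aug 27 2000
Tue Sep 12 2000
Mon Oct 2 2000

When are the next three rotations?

Thu Oct 26 2000, Thu Nov 23 2000, Mon Dec 25 2000

The spacing grows by 4 each time: 8, 12, 16, 20 days.
Next gap: 24 days. Mon Oct 2 2000 + 24 days = Thu Oct 26 2000.
Next gap: 28 days. Thu Oct 26 2000 + 28 days = Thu Nov 23 2000.
Next gap: 32 days. Thu Nov 23 2000 + 32 days = Mon Dec 25 2000.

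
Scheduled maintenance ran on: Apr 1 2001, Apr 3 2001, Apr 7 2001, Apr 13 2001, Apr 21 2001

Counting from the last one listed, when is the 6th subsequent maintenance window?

Gaps: 2, 4, 6, 8 days — each gap is 2 larger than the previous one.
Next gap: 10 days. Apr 21 2001 + 10 days = May 1 2001.
Next gap: 12 days. May 1 2001 + 12 days = May 13 2001.
Next gap: 14 days. May 13 2001 + 14 days = May 27 2001.
Next gap: 16 days. May 27 2001 + 16 days = Jun 12 2001.
Next gap: 18 days. Jun 12 2001 + 18 days = Jun 30 2001.
Next gap: 20 days. Jun 30 2001 + 20 days = Jul 20 2001.

Jul 20 2001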